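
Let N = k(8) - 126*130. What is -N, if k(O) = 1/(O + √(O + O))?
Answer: 196559/12 ≈ 16380.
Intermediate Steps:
k(O) = 1/(O + √2*√O) (k(O) = 1/(O + √(2*O)) = 1/(O + √2*√O))
N = -196559/12 (N = 1/(8 + √2*√8) - 126*130 = 1/(8 + √2*(2*√2)) - 16380 = 1/(8 + 4) - 16380 = 1/12 - 16380 = -196559/12 ≈ -16380.)
-N = -1*(-196559/12) = 196559/12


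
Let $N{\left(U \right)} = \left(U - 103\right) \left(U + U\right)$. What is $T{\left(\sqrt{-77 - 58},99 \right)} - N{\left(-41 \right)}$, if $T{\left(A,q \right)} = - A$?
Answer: $-11808 - 3 i \sqrt{15} \approx -11808.0 - 11.619 i$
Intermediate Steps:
$N{\left(U \right)} = 2 U \left(-103 + U\right)$ ($N{\left(U \right)} = \left(-103 + U\right) 2 U = 2 U \left(-103 + U\right)$)
$T{\left(\sqrt{-77 - 58},99 \right)} - N{\left(-41 \right)} = - \sqrt{-77 - 58} - 2 \left(-41\right) \left(-103 - 41\right) = - \sqrt{-135} - 2 \left(-41\right) \left(-144\right) = - 3 i \sqrt{15} - 11808 = -11808 - 3 i \sqrt{15}$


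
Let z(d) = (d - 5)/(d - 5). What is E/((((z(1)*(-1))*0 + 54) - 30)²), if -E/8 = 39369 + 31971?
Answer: -5945/6 ≈ -990.83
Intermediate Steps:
z(d) = 1 (z(d) = (-5 + d)/(-5 + d) = 1)
E = -570720 (E = -8*(39369 + 31971) = -8*71340 = -570720)
E/((((z(1)*(-1))*0 + 54) - 30)²) = -570720/(((1*(-1))*0 + 54) - 30)² = -570720/((-1*0 + 54) - 30)² = -570720/((0 + 54) - 30)² = -570720/(54 - 30)² = -570720/(24²) = -570720/576 = -570720*1/576 = -5945/6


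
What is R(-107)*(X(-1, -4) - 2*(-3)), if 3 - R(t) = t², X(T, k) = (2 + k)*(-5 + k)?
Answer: -274704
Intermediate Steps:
X(T, k) = (-5 + k)*(2 + k)
R(t) = 3 - t²
R(-107)*(X(-1, -4) - 2*(-3)) = (3 - 1*(-107)²)*((-10 + (-4)² - 3*(-4)) - 2*(-3)) = (3 - 1*11449)*((-10 + 16 + 12) - 1*(-6)) = (3 - 11449)*(18 + 6) = -11446*24 = -274704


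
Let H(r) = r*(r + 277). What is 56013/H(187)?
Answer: 56013/86768 ≈ 0.64555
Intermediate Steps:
H(r) = r*(277 + r)
56013/H(187) = 56013/((187*(277 + 187))) = 56013/((187*464)) = 56013/86768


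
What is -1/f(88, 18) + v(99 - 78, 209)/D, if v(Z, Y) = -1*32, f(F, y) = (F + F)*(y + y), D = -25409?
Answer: 177343/160991424 ≈ 0.0011016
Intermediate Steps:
f(F, y) = 4*F*y (f(F, y) = (2*F)*(2*y) = 4*F*y)
v(Z, Y) = -32
-1/f(88, 18) + v(99 - 78, 209)/D = -1/(4*88*18) - 32/(-25409) = -1/6336 - 32*(-1/25409) = -1*1/6336 + 32/25409 = -1/6336 + 32/25409 = 177343/160991424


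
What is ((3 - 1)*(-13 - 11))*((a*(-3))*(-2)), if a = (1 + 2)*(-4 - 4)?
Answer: 6912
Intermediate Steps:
a = -24 (a = 3*(-8) = -24)
((3 - 1)*(-13 - 11))*((a*(-3))*(-2)) = ((3 - 1)*(-13 - 11))*(-24*(-3)*(-2)) = (2*(-24))*(72*(-2)) = -48*(-144) = 6912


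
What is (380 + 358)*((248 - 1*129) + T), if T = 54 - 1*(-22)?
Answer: 143910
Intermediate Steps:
T = 76 (T = 54 + 22 = 76)
(380 + 358)*((248 - 1*129) + T) = (380 + 358)*((248 - 1*129) + 76) = 738*((248 - 129) + 76) = 738*(119 + 76) = 738*195 = 143910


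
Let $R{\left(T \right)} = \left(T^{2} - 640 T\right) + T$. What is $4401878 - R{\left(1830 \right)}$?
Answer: $2222348$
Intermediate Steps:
$R{\left(T \right)} = T^{2} - 639 T$
$4401878 - R{\left(1830 \right)} = 4401878 - 1830 \left(-639 + 1830\right) = 4401878 - 1830 \cdot 1191 = 4401878 - 2179530 = 2222348$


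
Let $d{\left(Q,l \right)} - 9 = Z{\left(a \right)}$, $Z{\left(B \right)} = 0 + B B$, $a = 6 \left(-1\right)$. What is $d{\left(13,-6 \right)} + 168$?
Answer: $213$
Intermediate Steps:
$a = -6$
$Z{\left(B \right)} = B^{2}$ ($Z{\left(B \right)} = 0 + B^{2} = B^{2}$)
$d{\left(Q,l \right)} = 45$ ($d{\left(Q,l \right)} = 9 + \left(-6\right)^{2} = 9 + 36 = 45$)
$d{\left(13,-6 \right)} + 168 = 45 + 168 = 213$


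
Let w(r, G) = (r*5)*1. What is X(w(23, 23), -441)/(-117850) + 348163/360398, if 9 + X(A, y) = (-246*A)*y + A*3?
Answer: -2227687944199/21236452150 ≈ -104.90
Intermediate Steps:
w(r, G) = 5*r (w(r, G) = (5*r)*1 = 5*r)
X(A, y) = -9 + 3*A - 246*A*y (X(A, y) = -9 + ((-246*A)*y + A*3) = -9 + (-246*A*y + 3*A) = -9 + (3*A - 246*A*y) = -9 + 3*A - 246*A*y)
X(w(23, 23), -441)/(-117850) + 348163/360398 = (-9 + 3*(5*23) - 246*5*23*(-441))/(-117850) + 348163/360398 = (-9 + 3*115 - 246*115*(-441))*(-1/117850) + 348163*(1/360398) = (-9 + 345 + 12475890)*(-1/117850) + 348163/360398 = 12476226*(-1/117850) + 348163/360398 = -6238113/58925 + 348163/360398 = -2227687944199/21236452150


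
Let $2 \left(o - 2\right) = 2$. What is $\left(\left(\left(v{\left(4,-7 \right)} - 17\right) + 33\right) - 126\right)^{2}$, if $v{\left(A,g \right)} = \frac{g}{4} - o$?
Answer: $\frac{210681}{16} \approx 13168.0$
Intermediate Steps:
$o = 3$ ($o = 2 + \frac{1}{2} \cdot 2 = 2 + 1 = 3$)
$v{\left(A,g \right)} = -3 + \frac{g}{4}$ ($v{\left(A,g \right)} = \frac{g}{4} - 3 = -3 + \frac{g}{4}$)
$\left(\left(\left(v{\left(4,-7 \right)} - 17\right) + 33\right) - 126\right)^{2} = \left(\left(\left(\left(-3 + \frac{1}{4} \left(-7\right)\right) - 17\right) + 33\right) - 126\right)^{2} = \left(\left(\left(\left(-3 - \frac{7}{4}\right) - 17\right) + 33\right) - 126\right)^{2} = \left(\left(\left(- \frac{19}{4} - 17\right) + 33\right) - 126\right)^{2} = \left(\left(- \frac{87}{4} + 33\right) - 126\right)^{2} = \left(\frac{45}{4} - 126\right)^{2} = \left(- \frac{459}{4}\right)^{2} = \frac{210681}{16}$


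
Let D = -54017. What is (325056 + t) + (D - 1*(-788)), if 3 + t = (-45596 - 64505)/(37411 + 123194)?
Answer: 43656183419/160605 ≈ 2.7182e+5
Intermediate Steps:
t = -591916/160605 (t = -3 + (-45596 - 64505)/(37411 + 123194) = -3 - 110101/160605 = -591916/160605 ≈ -3.6855)
(325056 + t) + (D - 1*(-788)) = (325056 - 591916/160605) + (-54017 - 1*(-788)) = 52205026964/160605 + (-54017 + 788) = 52205026964/160605 - 53229 = 43656183419/160605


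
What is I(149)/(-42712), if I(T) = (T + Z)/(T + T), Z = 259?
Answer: -51/1591022 ≈ -3.2055e-5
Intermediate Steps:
I(T) = (259 + T)/(2*T) (I(T) = (T + 259)/(T + T) = (259 + T)/((2*T)) = (259 + T)*(1/(2*T)) = (259 + T)/(2*T))
I(149)/(-42712) = ((½)*(259 + 149)/149)/(-42712) = ((½)*(1/149)*408)*(-1/42712) = (204/149)*(-1/42712) = -51/1591022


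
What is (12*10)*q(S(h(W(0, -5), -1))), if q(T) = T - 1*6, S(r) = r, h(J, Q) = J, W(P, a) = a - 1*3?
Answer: -1680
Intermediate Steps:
W(P, a) = -3 + a (W(P, a) = a - 3 = -3 + a)
q(T) = -6 + T (q(T) = T - 6 = -6 + T)
(12*10)*q(S(h(W(0, -5), -1))) = (12*10)*(-6 + (-3 - 5)) = 120*(-6 - 8) = 120*(-14) = -1680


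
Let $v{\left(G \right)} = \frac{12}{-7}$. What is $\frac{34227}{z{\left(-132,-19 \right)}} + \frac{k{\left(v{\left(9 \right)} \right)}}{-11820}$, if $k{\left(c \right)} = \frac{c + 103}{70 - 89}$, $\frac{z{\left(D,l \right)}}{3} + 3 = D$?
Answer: $- \frac{79713497}{943236} \approx -84.511$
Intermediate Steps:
$v{\left(G \right)} = - \frac{12}{7}$ ($v{\left(G \right)} = 12 \left(- \frac{1}{7}\right) = - \frac{12}{7}$)
$z{\left(D,l \right)} = -9 + 3 D$
$k{\left(c \right)} = - \frac{103}{19} - \frac{c}{19}$ ($k{\left(c \right)} = \frac{103 + c}{-19} = \left(103 + c\right) \left(- \frac{1}{19}\right) = - \frac{103}{19} - \frac{c}{19}$)
$\frac{34227}{z{\left(-132,-19 \right)}} + \frac{k{\left(v{\left(9 \right)} \right)}}{-11820} = \frac{34227}{-9 + 3 \left(-132\right)} + \frac{- \frac{103}{19} - - \frac{12}{133}}{-11820} = \frac{34227}{-9 - 396} + \left(- \frac{103}{19} + \frac{12}{133}\right) \left(- \frac{1}{11820}\right) = \frac{34227}{-405} - - \frac{709}{1572060} = 34227 \left(- \frac{1}{405}\right) + \frac{709}{1572060} = - \frac{3803}{45} + \frac{709}{1572060} = - \frac{79713497}{943236}$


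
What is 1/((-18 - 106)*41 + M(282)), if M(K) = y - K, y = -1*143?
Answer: -1/5509 ≈ -0.00018152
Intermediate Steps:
y = -143
M(K) = -143 - K
1/((-18 - 106)*41 + M(282)) = 1/((-18 - 106)*41 + (-143 - 1*282)) = 1/(-124*41 + (-143 - 282)) = 1/(-5084 - 425) = 1/(-5509) = -1/5509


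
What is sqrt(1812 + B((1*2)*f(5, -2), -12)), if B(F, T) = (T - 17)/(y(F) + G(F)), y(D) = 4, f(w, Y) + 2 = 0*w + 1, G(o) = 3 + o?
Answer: sqrt(45155)/5 ≈ 42.499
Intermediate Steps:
f(w, Y) = -1 (f(w, Y) = -2 + (0*w + 1) = -2 + (0 + 1) = -2 + 1 = -1)
B(F, T) = (-17 + T)/(7 + F) (B(F, T) = (T - 17)/(4 + (3 + F)) = (-17 + T)/(7 + F))
sqrt(1812 + B((1*2)*f(5, -2), -12)) = sqrt(1812 + (-17 - 12)/(7 + (1*2)*(-1))) = sqrt(1812 - 29/(7 + 2*(-1))) = sqrt(1812 - 29/(7 - 2)) = sqrt(1812 - 29/5) = sqrt(9031/5) = sqrt(45155)/5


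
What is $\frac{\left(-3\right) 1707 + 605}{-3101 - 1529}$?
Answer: $\frac{2258}{2315} \approx 0.97538$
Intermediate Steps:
$\frac{\left(-3\right) 1707 + 605}{-3101 - 1529} = \frac{-5121 + 605}{-4630} = \left(-4516\right) \left(- \frac{1}{4630}\right) = \frac{2258}{2315}$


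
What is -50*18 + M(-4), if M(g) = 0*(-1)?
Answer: -900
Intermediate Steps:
M(g) = 0
-50*18 + M(-4) = -50*18 + 0 = -900 + 0 = -900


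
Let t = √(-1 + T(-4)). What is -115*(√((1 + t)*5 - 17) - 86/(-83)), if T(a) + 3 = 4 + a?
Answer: -9890/83 - 115*√(-12 + 10*I) ≈ -273.88 - 427.36*I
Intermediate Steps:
T(a) = 1 + a (T(a) = -3 + (4 + a) = 1 + a)
t = 2*I (t = √(-1 + (1 - 4)) = √(-1 - 3) = √(-4) = 2*I ≈ 2.0*I)
-115*(√((1 + t)*5 - 17) - 86/(-83)) = -115*(√((1 + 2*I)*5 - 17) - 86/(-83)) = -115*(√((5 + 10*I) - 17) - 86*(-1/83)) = -115*(√(-12 + 10*I) + 86/83) = -115*(86/83 + √(-12 + 10*I)) = -9890/83 - 115*√(-12 + 10*I)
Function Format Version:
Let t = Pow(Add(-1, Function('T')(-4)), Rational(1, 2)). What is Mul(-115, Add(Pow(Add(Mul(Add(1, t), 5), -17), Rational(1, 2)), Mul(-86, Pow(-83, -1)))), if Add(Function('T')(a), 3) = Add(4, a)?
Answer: Add(Rational(-9890, 83), Mul(-115, Pow(Add(-12, Mul(10, I)), Rational(1, 2)))) ≈ Add(-273.88, Mul(-427.36, I))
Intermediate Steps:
Function('T')(a) = Add(1, a) (Function('T')(a) = Add(-3, Add(4, a)) = Add(1, a))
t = Mul(2, I) (t = Pow(Add(-1, Add(1, -4)), Rational(1, 2)) = Pow(Add(-1, -3), Rational(1, 2)) = Pow(-4, Rational(1, 2)) = Mul(2, I) ≈ Mul(2.0000, I))
Mul(-115, Add(Pow(Add(Mul(Add(1, t), 5), -17), Rational(1, 2)), Mul(-86, Pow(-83, -1)))) = Mul(-115, Add(Pow(Add(Mul(Add(1, Mul(2, I)), 5), -17), Rational(1, 2)), Mul(-86, Pow(-83, -1)))) = Mul(-115, Add(Pow(Add(Add(5, Mul(10, I)), -17), Rational(1, 2)), Mul(-86, Rational(-1, 83)))) = Mul(-115, Add(Pow(Add(-12, Mul(10, I)), Rational(1, 2)), Rational(86, 83))) = Mul(-115, Add(Rational(86, 83), Pow(Add(-12, Mul(10, I)), Rational(1, 2)))) = Add(Rational(-9890, 83), Mul(-115, Pow(Add(-12, Mul(10, I)), Rational(1, 2))))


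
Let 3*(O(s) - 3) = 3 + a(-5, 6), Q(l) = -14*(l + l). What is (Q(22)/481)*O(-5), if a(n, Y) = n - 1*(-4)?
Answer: -6776/1443 ≈ -4.6958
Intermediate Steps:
a(n, Y) = 4 + n (a(n, Y) = n + 4 = 4 + n)
Q(l) = -28*l
O(s) = 11/3 (O(s) = 3 + (3 + (4 - 5))/3 = 3 + (3 - 1)/3 = 3 + (⅓)*2 = 3 + ⅔ = 11/3)
(Q(22)/481)*O(-5) = (-28*22/481)*(11/3) = -616*1/481*(11/3) = -616/481*11/3 = -6776/1443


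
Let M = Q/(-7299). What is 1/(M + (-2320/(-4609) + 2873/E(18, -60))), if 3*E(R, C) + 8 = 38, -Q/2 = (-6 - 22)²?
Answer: 336410910/96892460363 ≈ 0.0034720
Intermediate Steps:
Q = -1568 (Q = -2*(-6 - 22)² = -2*(-28)² = -2*784 = -1568)
M = 1568/7299 (M = -1568/(-7299) = -1568*(-1/7299) = 1568/7299 ≈ 0.21482)
E(R, C) = 10 (E(R, C) = -8/3 + (⅓)*38 = -8/3 + 38/3 = 10)
1/(M + (-2320/(-4609) + 2873/E(18, -60))) = 1/(1568/7299 + (-2320/(-4609) + 2873/10)) = 1/(1568/7299 + (-2320*(-1/4609) + 2873*(⅒))) = 1/(1568/7299 + (2320/4609 + 2873/10)) = 1/(1568/7299 + 13264857/46090) = 1/(96892460363/336410910) = 336410910/96892460363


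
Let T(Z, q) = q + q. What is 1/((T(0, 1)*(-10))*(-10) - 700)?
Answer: -1/500 ≈ -0.0020000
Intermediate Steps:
T(Z, q) = 2*q
1/((T(0, 1)*(-10))*(-10) - 700) = 1/(((2*1)*(-10))*(-10) - 700) = 1/((2*(-10))*(-10) - 700) = 1/(-20*(-10) - 700) = 1/(200 - 700) = 1/(-500) = -1/500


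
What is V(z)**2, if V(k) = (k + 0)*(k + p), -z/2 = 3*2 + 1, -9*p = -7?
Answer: 2775556/81 ≈ 34266.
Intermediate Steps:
p = 7/9 (p = -1/9*(-7) = 7/9 ≈ 0.77778)
z = -14 (z = -2*(3*2 + 1) = -2*(6 + 1) = -2*7 = -14)
V(k) = k*(7/9 + k) (V(k) = (k + 0)*(k + 7/9) = k*(7/9 + k))
V(z)**2 = ((1/9)*(-14)*(7 + 9*(-14)))**2 = ((1/9)*(-14)*(7 - 126))**2 = ((1/9)*(-14)*(-119))**2 = (1666/9)**2 = 2775556/81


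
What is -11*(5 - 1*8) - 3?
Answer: 30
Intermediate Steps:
-11*(5 - 1*8) - 3 = -11*(5 - 8) - 3 = -11*(-3) - 3 = 33 - 3 = 30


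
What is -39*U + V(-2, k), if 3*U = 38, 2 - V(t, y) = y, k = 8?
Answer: -500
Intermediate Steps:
V(t, y) = 2 - y
U = 38/3 (U = (1/3)*38 = 38/3 ≈ 12.667)
-39*U + V(-2, k) = -39*38/3 + (2 - 1*8) = -494 + (2 - 8) = -494 - 6 = -500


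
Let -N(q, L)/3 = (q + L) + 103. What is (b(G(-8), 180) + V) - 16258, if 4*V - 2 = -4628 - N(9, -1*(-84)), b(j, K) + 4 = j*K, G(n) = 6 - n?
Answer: -29503/2 ≈ -14752.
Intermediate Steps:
N(q, L) = -309 - 3*L - 3*q (N(q, L) = -3*((q + L) + 103) = -3*((L + q) + 103) = -3*(103 + L + q) = -309 - 3*L - 3*q)
b(j, K) = -4 + K*j (b(j, K) = -4 + j*K = -4 + K*j)
V = -2019/2 (V = ½ + (-4628 - (-309 - (-3)*(-84) - 3*9))/4 = ½ + (-4628 - (-309 - 3*84 - 27))/4 = ½ + (-4628 - (-309 - 252 - 27))/4 = ½ + (-4628 - 1*(-588))/4 = ½ + (-4628 + 588)/4 = ½ + (¼)*(-4040) = ½ - 1010 = -2019/2 ≈ -1009.5)
(b(G(-8), 180) + V) - 16258 = ((-4 + 180*(6 - 1*(-8))) - 2019/2) - 16258 = ((-4 + 180*(6 + 8)) - 2019/2) - 16258 = ((-4 + 180*14) - 2019/2) - 16258 = ((-4 + 2520) - 2019/2) - 16258 = (2516 - 2019/2) - 16258 = 3013/2 - 16258 = -29503/2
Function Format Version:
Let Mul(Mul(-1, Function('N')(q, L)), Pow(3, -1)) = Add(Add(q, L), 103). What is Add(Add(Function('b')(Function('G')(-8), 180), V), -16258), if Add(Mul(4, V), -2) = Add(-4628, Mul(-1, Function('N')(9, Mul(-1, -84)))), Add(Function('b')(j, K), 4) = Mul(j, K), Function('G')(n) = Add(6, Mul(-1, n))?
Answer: Rational(-29503, 2) ≈ -14752.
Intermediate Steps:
Function('N')(q, L) = Add(-309, Mul(-3, L), Mul(-3, q)) (Function('N')(q, L) = Mul(-3, Add(Add(q, L), 103)) = Mul(-3, Add(Add(L, q), 103)) = Mul(-3, Add(103, L, q)) = Add(-309, Mul(-3, L), Mul(-3, q)))
Function('b')(j, K) = Add(-4, Mul(K, j)) (Function('b')(j, K) = Add(-4, Mul(j, K)) = Add(-4, Mul(K, j)))
V = Rational(-2019, 2) (V = Add(Rational(1, 2), Mul(Rational(1, 4), Add(-4628, Mul(-1, Add(-309, Mul(-3, Mul(-1, -84)), Mul(-3, 9)))))) = Add(Rational(1, 2), Mul(Rational(1, 4), Add(-4628, Mul(-1, Add(-309, Mul(-3, 84), -27))))) = Add(Rational(1, 2), Mul(Rational(1, 4), Add(-4628, Mul(-1, Add(-309, -252, -27))))) = Add(Rational(1, 2), Mul(Rational(1, 4), Add(-4628, Mul(-1, -588)))) = Add(Rational(1, 2), Mul(Rational(1, 4), Add(-4628, 588))) = Add(Rational(1, 2), Mul(Rational(1, 4), -4040)) = Add(Rational(1, 2), -1010) = Rational(-2019, 2) ≈ -1009.5)
Add(Add(Function('b')(Function('G')(-8), 180), V), -16258) = Add(Add(Add(-4, Mul(180, Add(6, Mul(-1, -8)))), Rational(-2019, 2)), -16258) = Add(Add(Add(-4, Mul(180, Add(6, 8))), Rational(-2019, 2)), -16258) = Add(Add(Add(-4, Mul(180, 14)), Rational(-2019, 2)), -16258) = Add(Add(Add(-4, 2520), Rational(-2019, 2)), -16258) = Add(Add(2516, Rational(-2019, 2)), -16258) = Add(Rational(3013, 2), -16258) = Rational(-29503, 2)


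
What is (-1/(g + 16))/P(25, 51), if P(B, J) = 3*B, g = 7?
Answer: -1/1725 ≈ -0.00057971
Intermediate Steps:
(-1/(g + 16))/P(25, 51) = (-1/(7 + 16))/((3*25)) = (-1/23)/75 = (-1*1/23)/75 = (1/75)*(-1/23) = -1/1725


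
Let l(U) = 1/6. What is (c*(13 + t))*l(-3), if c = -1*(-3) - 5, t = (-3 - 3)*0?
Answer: -13/3 ≈ -4.3333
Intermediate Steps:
l(U) = 1/6 (l(U) = 1*(1/6) = 1/6)
t = 0 (t = -6*0 = 0)
c = -2 (c = 3 - 5 = -2)
(c*(13 + t))*l(-3) = -2*(13 + 0)*(1/6) = -2*13*(1/6) = -26*1/6 = -13/3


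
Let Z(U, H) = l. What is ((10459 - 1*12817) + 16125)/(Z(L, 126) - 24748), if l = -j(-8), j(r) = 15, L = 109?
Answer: -13767/24763 ≈ -0.55595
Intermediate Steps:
l = -15 (l = -1*15 = -15)
Z(U, H) = -15
((10459 - 1*12817) + 16125)/(Z(L, 126) - 24748) = ((10459 - 1*12817) + 16125)/(-15 - 24748) = ((10459 - 12817) + 16125)/(-24763) = (-2358 + 16125)*(-1/24763) = 13767*(-1/24763) = -13767/24763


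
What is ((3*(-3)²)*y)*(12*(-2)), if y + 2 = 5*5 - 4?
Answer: -12312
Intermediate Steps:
y = 19 (y = -2 + (5*5 - 4) = -2 + (25 - 4) = -2 + 21 = 19)
((3*(-3)²)*y)*(12*(-2)) = ((3*(-3)²)*19)*(12*(-2)) = ((3*9)*19)*(-24) = (27*19)*(-24) = 513*(-24) = -12312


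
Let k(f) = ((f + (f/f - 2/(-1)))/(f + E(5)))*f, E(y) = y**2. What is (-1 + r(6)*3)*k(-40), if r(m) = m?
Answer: -5032/3 ≈ -1677.3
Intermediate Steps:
k(f) = f*(3 + f)/(25 + f) (k(f) = ((f + (f/f - 2/(-1)))/(f + 5**2))*f = ((f + (1 - 2*(-1)))/(f + 25))*f = ((f + (1 + 2))/(25 + f))*f = ((f + 3)/(25 + f))*f = ((3 + f)/(25 + f))*f = f*(3 + f)/(25 + f))
(-1 + r(6)*3)*k(-40) = (-1 + 6*3)*(-40*(3 - 40)/(25 - 40)) = (-1 + 18)*(-40*(-37)/(-15)) = 17*(-40*(-1/15)*(-37)) = 17*(-296/3) = -5032/3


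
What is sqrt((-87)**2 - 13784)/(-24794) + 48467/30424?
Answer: 48467/30424 - I*sqrt(6215)/24794 ≈ 1.5931 - 0.0031796*I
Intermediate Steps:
sqrt((-87)**2 - 13784)/(-24794) + 48467/30424 = sqrt(7569 - 13784)*(-1/24794) + 48467*(1/30424) = sqrt(-6215)*(-1/24794) + 48467/30424 = (I*sqrt(6215))*(-1/24794) + 48467/30424 = -I*sqrt(6215)/24794 + 48467/30424 = 48467/30424 - I*sqrt(6215)/24794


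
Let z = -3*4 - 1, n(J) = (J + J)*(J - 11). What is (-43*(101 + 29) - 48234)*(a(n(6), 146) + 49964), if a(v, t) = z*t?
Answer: -2587104384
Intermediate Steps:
n(J) = 2*J*(-11 + J) (n(J) = (2*J)*(-11 + J) = 2*J*(-11 + J))
z = -13 (z = -12 - 1 = -13)
a(v, t) = -13*t
(-43*(101 + 29) - 48234)*(a(n(6), 146) + 49964) = (-43*(101 + 29) - 48234)*(-13*146 + 49964) = (-43*130 - 48234)*(-1898 + 49964) = (-5590 - 48234)*48066 = -53824*48066 = -2587104384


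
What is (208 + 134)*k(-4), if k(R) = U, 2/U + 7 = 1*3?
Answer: -171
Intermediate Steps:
U = -½ (U = 2/(-7 + 1*3) = 2/(-7 + 3) = 2/(-4) = 2*(-¼) = -½ ≈ -0.50000)
k(R) = -½
(208 + 134)*k(-4) = (208 + 134)*(-½) = 342*(-½) = -171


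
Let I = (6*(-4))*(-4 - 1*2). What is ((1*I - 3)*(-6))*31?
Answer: -26226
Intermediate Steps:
I = 144 (I = -24*(-4 - 2) = -24*(-6) = 144)
((1*I - 3)*(-6))*31 = ((1*144 - 3)*(-6))*31 = ((144 - 3)*(-6))*31 = (141*(-6))*31 = -846*31 = -26226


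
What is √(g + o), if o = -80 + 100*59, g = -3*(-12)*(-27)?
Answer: 4*√303 ≈ 69.628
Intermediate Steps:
g = -972 (g = 36*(-27) = -972)
o = 5820 (o = -80 + 5900 = 5820)
√(g + o) = √(-972 + 5820) = √4848 = 4*√303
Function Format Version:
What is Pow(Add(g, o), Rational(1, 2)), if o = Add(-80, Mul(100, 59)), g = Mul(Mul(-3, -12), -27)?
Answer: Mul(4, Pow(303, Rational(1, 2))) ≈ 69.628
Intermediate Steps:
g = -972 (g = Mul(36, -27) = -972)
o = 5820 (o = Add(-80, 5900) = 5820)
Pow(Add(g, o), Rational(1, 2)) = Pow(Add(-972, 5820), Rational(1, 2)) = Pow(4848, Rational(1, 2)) = Mul(4, Pow(303, Rational(1, 2)))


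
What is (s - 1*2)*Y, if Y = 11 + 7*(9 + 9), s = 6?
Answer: 548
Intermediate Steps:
Y = 137 (Y = 11 + 7*18 = 11 + 126 = 137)
(s - 1*2)*Y = (6 - 1*2)*137 = (6 - 2)*137 = 4*137 = 548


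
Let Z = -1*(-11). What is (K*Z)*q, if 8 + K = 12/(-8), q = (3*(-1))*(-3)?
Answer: -1881/2 ≈ -940.50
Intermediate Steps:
q = 9 (q = -3*(-3) = 9)
Z = 11
K = -19/2 (K = -8 + 12/(-8) = -8 + 12*(-⅛) = -8 - 3/2 = -19/2 ≈ -9.5000)
(K*Z)*q = -19/2*11*9 = -209/2*9 = -1881/2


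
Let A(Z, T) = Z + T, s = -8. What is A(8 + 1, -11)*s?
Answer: 16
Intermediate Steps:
A(Z, T) = T + Z
A(8 + 1, -11)*s = (-11 + (8 + 1))*(-8) = (-11 + 9)*(-8) = -2*(-8) = 16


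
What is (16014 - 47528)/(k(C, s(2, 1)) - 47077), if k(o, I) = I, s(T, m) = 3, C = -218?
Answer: 15757/23537 ≈ 0.66946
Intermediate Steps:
(16014 - 47528)/(k(C, s(2, 1)) - 47077) = (16014 - 47528)/(3 - 47077) = -31514/(-47074) = -31514*(-1/47074) = 15757/23537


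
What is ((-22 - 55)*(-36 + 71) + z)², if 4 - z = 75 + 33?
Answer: 7834401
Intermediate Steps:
z = -104 (z = 4 - (75 + 33) = 4 - 1*108 = 4 - 108 = -104)
((-22 - 55)*(-36 + 71) + z)² = ((-22 - 55)*(-36 + 71) - 104)² = (-77*35 - 104)² = (-2695 - 104)² = (-2799)² = 7834401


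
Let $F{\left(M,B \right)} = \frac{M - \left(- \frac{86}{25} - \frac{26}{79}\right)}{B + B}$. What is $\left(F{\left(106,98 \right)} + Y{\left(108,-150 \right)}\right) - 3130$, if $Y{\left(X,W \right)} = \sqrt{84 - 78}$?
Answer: $- \frac{605703103}{193550} + \sqrt{6} \approx -3127.0$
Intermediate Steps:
$Y{\left(X,W \right)} = \sqrt{6}$
$F{\left(M,B \right)} = \frac{\frac{7444}{1975} + M}{2 B}$ ($F{\left(M,B \right)} = \frac{M - - \frac{7444}{1975}}{2 B} = \left(M + \left(\frac{26}{79} + \frac{86}{25}\right)\right) \frac{1}{2 B} = \left(M + \frac{7444}{1975}\right) \frac{1}{2 B} = \left(\frac{7444}{1975} + M\right) \frac{1}{2 B} = \frac{\frac{7444}{1975} + M}{2 B}$)
$\left(F{\left(106,98 \right)} + Y{\left(108,-150 \right)}\right) - 3130 = \left(\frac{7444 + 1975 \cdot 106}{3950 \cdot 98} + \sqrt{6}\right) - 3130 = \left(\frac{1}{3950} \cdot \frac{1}{98} \left(7444 + 209350\right) + \sqrt{6}\right) - 3130 = \left(\frac{1}{3950} \cdot \frac{1}{98} \cdot 216794 + \sqrt{6}\right) - 3130 = \left(\frac{108397}{193550} + \sqrt{6}\right) - 3130 = - \frac{605703103}{193550} + \sqrt{6}$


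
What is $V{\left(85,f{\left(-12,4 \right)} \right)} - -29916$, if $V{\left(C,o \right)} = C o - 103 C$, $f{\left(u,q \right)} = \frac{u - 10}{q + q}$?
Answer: $\frac{83709}{4} \approx 20927.0$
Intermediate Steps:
$f{\left(u,q \right)} = \frac{-10 + u}{2 q}$
$V{\left(C,o \right)} = - 103 C + C o$
$V{\left(85,f{\left(-12,4 \right)} \right)} - -29916 = 85 \left(-103 + \frac{-10 - 12}{2 \cdot 4}\right) - -29916 = 85 \left(-103 + \frac{1}{2} \cdot \frac{1}{4} \left(-22\right)\right) + 29916 = 85 \left(-103 - \frac{11}{4}\right) + 29916 = 85 \left(- \frac{423}{4}\right) + 29916 = - \frac{35955}{4} + 29916 = \frac{83709}{4}$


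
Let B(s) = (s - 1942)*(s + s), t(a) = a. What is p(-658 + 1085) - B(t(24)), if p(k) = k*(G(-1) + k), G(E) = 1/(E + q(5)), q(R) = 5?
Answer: 1097999/4 ≈ 2.7450e+5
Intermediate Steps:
G(E) = 1/(5 + E) (G(E) = 1/(E + 5) = 1/(5 + E))
B(s) = 2*s*(-1942 + s) (B(s) = (-1942 + s)*(2*s) = 2*s*(-1942 + s))
p(k) = k*(¼ + k) (p(k) = k*(1/(5 - 1) + k) = k*(1/4 + k) = k*(¼ + k))
p(-658 + 1085) - B(t(24)) = (-658 + 1085)*(¼ + (-658 + 1085)) - 2*24*(-1942 + 24) = 427*(¼ + 427) - 2*24*(-1918) = 427*(1709/4) - 1*(-92064) = 729743/4 + 92064 = 1097999/4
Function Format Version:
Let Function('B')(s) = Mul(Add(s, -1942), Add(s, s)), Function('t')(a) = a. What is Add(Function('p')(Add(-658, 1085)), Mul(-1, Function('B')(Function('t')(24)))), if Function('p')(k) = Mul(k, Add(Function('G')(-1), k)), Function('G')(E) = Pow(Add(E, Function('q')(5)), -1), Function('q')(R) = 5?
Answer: Rational(1097999, 4) ≈ 2.7450e+5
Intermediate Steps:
Function('G')(E) = Pow(Add(5, E), -1) (Function('G')(E) = Pow(Add(E, 5), -1) = Pow(Add(5, E), -1))
Function('B')(s) = Mul(2, s, Add(-1942, s)) (Function('B')(s) = Mul(Add(-1942, s), Mul(2, s)) = Mul(2, s, Add(-1942, s)))
Function('p')(k) = Mul(k, Add(Rational(1, 4), k)) (Function('p')(k) = Mul(k, Add(Pow(Add(5, -1), -1), k)) = Mul(k, Add(Pow(4, -1), k)) = Mul(k, Add(Rational(1, 4), k)))
Add(Function('p')(Add(-658, 1085)), Mul(-1, Function('B')(Function('t')(24)))) = Add(Mul(Add(-658, 1085), Add(Rational(1, 4), Add(-658, 1085))), Mul(-1, Mul(2, 24, Add(-1942, 24)))) = Add(Mul(427, Add(Rational(1, 4), 427)), Mul(-1, Mul(2, 24, -1918))) = Add(Mul(427, Rational(1709, 4)), Mul(-1, -92064)) = Add(Rational(729743, 4), 92064) = Rational(1097999, 4)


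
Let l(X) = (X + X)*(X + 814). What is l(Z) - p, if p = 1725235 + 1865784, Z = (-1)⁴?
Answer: -3589389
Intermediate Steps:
Z = 1
l(X) = 2*X*(814 + X) (l(X) = (2*X)*(814 + X) = 2*X*(814 + X))
p = 3591019
l(Z) - p = 2*1*(814 + 1) - 1*3591019 = 2*1*815 - 3591019 = 1630 - 3591019 = -3589389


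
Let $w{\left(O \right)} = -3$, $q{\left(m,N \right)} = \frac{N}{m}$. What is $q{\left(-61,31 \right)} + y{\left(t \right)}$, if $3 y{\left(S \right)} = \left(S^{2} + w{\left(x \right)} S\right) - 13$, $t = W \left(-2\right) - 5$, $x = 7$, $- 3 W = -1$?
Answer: $\frac{18988}{1647} \approx 11.529$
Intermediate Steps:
$W = \frac{1}{3}$ ($W = \left(- \frac{1}{3}\right) \left(-1\right) = \frac{1}{3} \approx 0.33333$)
$t = - \frac{17}{3}$ ($t = \frac{1}{3} \left(-2\right) - 5 = - \frac{2}{3} - 5 = - \frac{17}{3} \approx -5.6667$)
$y{\left(S \right)} = - \frac{13}{3} - S + \frac{S^{2}}{3}$ ($y{\left(S \right)} = \frac{\left(S^{2} - 3 S\right) - 13}{3} = \frac{-13 + S^{2} - 3 S}{3} = - \frac{13}{3} - S + \frac{S^{2}}{3}$)
$q{\left(-61,31 \right)} + y{\left(t \right)} = \frac{31}{-61} - \left(- \frac{4}{3} - \frac{289}{27}\right) = 31 \left(- \frac{1}{61}\right) + \left(- \frac{13}{3} + \frac{17}{3} + \frac{1}{3} \cdot \frac{289}{9}\right) = - \frac{31}{61} + \left(- \frac{13}{3} + \frac{17}{3} + \frac{289}{27}\right) = - \frac{31}{61} + \frac{325}{27} = \frac{18988}{1647}$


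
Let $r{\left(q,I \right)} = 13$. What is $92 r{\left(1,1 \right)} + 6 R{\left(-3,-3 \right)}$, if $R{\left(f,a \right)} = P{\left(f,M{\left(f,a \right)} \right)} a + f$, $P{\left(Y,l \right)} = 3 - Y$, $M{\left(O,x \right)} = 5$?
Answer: $1070$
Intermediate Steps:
$R{\left(f,a \right)} = f + a \left(3 - f\right)$ ($R{\left(f,a \right)} = \left(3 - f\right) a + f = a \left(3 - f\right) + f = f + a \left(3 - f\right)$)
$92 r{\left(1,1 \right)} + 6 R{\left(-3,-3 \right)} = 92 \cdot 13 + 6 \left(-3 - - 3 \left(-3 - 3\right)\right) = 1196 + 6 \left(-3 - \left(-3\right) \left(-6\right)\right) = 1196 + 6 \left(-3 - 18\right) = 1196 + 6 \left(-21\right) = 1196 - 126 = 1070$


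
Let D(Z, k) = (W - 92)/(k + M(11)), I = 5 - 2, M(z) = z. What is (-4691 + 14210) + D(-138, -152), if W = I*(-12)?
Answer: 1342307/141 ≈ 9519.9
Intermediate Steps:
I = 3
W = -36 (W = 3*(-12) = -36)
D(Z, k) = -128/(11 + k) (D(Z, k) = (-36 - 92)/(k + 11) = -128/(11 + k))
(-4691 + 14210) + D(-138, -152) = (-4691 + 14210) - 128/(11 - 152) = 9519 - 128/(-141) = 9519 - 128*(-1/141) = 9519 + 128/141 = 1342307/141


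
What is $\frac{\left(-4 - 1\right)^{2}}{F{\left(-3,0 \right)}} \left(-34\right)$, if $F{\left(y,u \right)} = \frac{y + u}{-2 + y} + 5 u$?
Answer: $- \frac{4250}{3} \approx -1416.7$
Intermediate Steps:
$F{\left(y,u \right)} = 5 u + \frac{u + y}{-2 + y}$ ($F{\left(y,u \right)} = \frac{u + y}{-2 + y} + 5 u = 5 u + \frac{u + y}{-2 + y}$)
$\frac{\left(-4 - 1\right)^{2}}{F{\left(-3,0 \right)}} \left(-34\right) = \frac{\left(-4 - 1\right)^{2}}{\frac{1}{-2 - 3} \left(-3 - 0 + 5 \cdot 0 \left(-3\right)\right)} \left(-34\right) = \frac{\left(-5\right)^{2}}{\frac{1}{-5} \left(-3 + 0 + 0\right)} \left(-34\right) = \frac{1}{\left(- \frac{1}{5}\right) \left(-3\right)} 25 \left(-34\right) = \frac{1}{\frac{3}{5}} \cdot 25 \left(-34\right) = \frac{5}{3} \cdot 25 \left(-34\right) = \frac{125}{3} \left(-34\right) = - \frac{4250}{3}$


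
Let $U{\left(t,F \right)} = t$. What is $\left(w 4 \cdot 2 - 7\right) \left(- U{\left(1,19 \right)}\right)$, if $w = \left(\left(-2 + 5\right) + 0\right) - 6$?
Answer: $31$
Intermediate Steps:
$w = -3$ ($w = \left(3 + 0\right) - 6 = 3 - 6 = -3$)
$\left(w 4 \cdot 2 - 7\right) \left(- U{\left(1,19 \right)}\right) = \left(- 3 \cdot 4 \cdot 2 - 7\right) \left(\left(-1\right) 1\right) = \left(\left(-3\right) 8 - 7\right) \left(-1\right) = \left(-24 - 7\right) \left(-1\right) = \left(-31\right) \left(-1\right) = 31$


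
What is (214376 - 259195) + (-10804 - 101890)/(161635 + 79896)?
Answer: -10825290583/241531 ≈ -44819.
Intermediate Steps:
(214376 - 259195) + (-10804 - 101890)/(161635 + 79896) = -44819 - 112694/241531 = -10825290583/241531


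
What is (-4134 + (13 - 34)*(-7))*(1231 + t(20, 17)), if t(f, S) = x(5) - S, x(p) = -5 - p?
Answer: -4800348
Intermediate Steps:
t(f, S) = -10 - S (t(f, S) = (-5 - 1*5) - S = (-5 - 5) - S = -10 - S)
(-4134 + (13 - 34)*(-7))*(1231 + t(20, 17)) = (-4134 + (13 - 34)*(-7))*(1231 + (-10 - 1*17)) = (-4134 - 21*(-7))*(1231 + (-10 - 17)) = (-4134 + 147)*(1231 - 27) = -3987*1204 = -4800348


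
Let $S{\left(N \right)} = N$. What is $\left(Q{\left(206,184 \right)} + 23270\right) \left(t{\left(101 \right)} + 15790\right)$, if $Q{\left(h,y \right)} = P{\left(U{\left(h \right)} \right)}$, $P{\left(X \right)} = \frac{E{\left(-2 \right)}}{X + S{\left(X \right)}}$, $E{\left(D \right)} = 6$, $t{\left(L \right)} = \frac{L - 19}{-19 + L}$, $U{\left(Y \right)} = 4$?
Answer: $\frac{1469873653}{4} \approx 3.6747 \cdot 10^{8}$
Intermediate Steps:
$t{\left(L \right)} = 1$ ($t{\left(L \right)} = \frac{-19 + L}{-19 + L} = 1$)
$P{\left(X \right)} = \frac{3}{X}$ ($P{\left(X \right)} = \frac{6}{X + X} = \frac{6}{2 X} = 6 \frac{1}{2 X} = \frac{3}{X}$)
$Q{\left(h,y \right)} = \frac{3}{4}$
$\left(Q{\left(206,184 \right)} + 23270\right) \left(t{\left(101 \right)} + 15790\right) = \left(\frac{3}{4} + 23270\right) \left(1 + 15790\right) = \frac{93083}{4} \cdot 15791 = \frac{1469873653}{4}$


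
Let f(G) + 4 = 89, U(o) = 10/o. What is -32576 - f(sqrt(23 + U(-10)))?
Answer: -32661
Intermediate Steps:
f(G) = 85 (f(G) = -4 + 89 = 85)
-32576 - f(sqrt(23 + U(-10))) = -32576 - 1*85 = -32576 - 85 = -32661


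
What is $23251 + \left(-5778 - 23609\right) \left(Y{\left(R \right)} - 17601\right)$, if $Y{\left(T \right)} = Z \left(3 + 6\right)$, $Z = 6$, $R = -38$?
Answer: $515676940$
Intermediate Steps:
$Y{\left(T \right)} = 54$ ($Y{\left(T \right)} = 6 \left(3 + 6\right) = 6 \cdot 9 = 54$)
$23251 + \left(-5778 - 23609\right) \left(Y{\left(R \right)} - 17601\right) = 23251 + \left(-5778 - 23609\right) \left(54 - 17601\right) = 23251 - -515653689 = 23251 + 515653689 = 515676940$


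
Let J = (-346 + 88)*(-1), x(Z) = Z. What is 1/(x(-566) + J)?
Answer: -1/308 ≈ -0.0032468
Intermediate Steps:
J = 258 (J = -258*(-1) = 258)
1/(x(-566) + J) = 1/(-566 + 258) = 1/(-308) = -1/308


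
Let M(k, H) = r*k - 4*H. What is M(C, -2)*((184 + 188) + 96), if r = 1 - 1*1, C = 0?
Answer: 3744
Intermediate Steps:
r = 0 (r = 1 - 1 = 0)
M(k, H) = -4*H (M(k, H) = 0*k - 4*H = 0 - 4*H = -4*H)
M(C, -2)*((184 + 188) + 96) = (-4*(-2))*((184 + 188) + 96) = 8*(372 + 96) = 8*468 = 3744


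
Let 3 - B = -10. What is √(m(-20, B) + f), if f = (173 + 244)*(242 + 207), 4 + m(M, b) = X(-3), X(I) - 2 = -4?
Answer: 3*√20803 ≈ 432.70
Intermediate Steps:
X(I) = -2 (X(I) = 2 - 4 = -2)
B = 13 (B = 3 - 1*(-10) = 3 + 10 = 13)
m(M, b) = -6 (m(M, b) = -4 - 2 = -6)
f = 187233 (f = 417*449 = 187233)
√(m(-20, B) + f) = √(-6 + 187233) = √187227 = 3*√20803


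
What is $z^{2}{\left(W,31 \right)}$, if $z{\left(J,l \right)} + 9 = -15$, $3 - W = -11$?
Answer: $576$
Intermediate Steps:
$W = 14$ ($W = 3 - -11 = 3 + 11 = 14$)
$z{\left(J,l \right)} = -24$ ($z{\left(J,l \right)} = -9 - 15 = -24$)
$z^{2}{\left(W,31 \right)} = \left(-24\right)^{2} = 576$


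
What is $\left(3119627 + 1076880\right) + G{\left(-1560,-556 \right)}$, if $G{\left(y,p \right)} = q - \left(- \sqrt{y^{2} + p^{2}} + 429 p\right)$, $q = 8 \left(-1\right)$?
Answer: $4435023 + 4 \sqrt{171421} \approx 4.4367 \cdot 10^{6}$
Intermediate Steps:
$q = -8$
$G{\left(y,p \right)} = -8 + \sqrt{p^{2} + y^{2}} - 429 p$ ($G{\left(y,p \right)} = -8 - \left(- \sqrt{y^{2} + p^{2}} + 429 p\right) = -8 - \left(- \sqrt{p^{2} + y^{2}} + 429 p\right) = -8 + \sqrt{p^{2} + y^{2}} - 429 p$)
$\left(3119627 + 1076880\right) + G{\left(-1560,-556 \right)} = \left(3119627 + 1076880\right) - \left(-238516 - \sqrt{\left(-556\right)^{2} + \left(-1560\right)^{2}}\right) = 4196507 + \left(-8 + \sqrt{309136 + 2433600} + 238524\right) = 4196507 + \left(-8 + \sqrt{2742736} + 238524\right) = 4196507 + \left(-8 + 4 \sqrt{171421} + 238524\right) = 4196507 + \left(238516 + 4 \sqrt{171421}\right) = 4435023 + 4 \sqrt{171421}$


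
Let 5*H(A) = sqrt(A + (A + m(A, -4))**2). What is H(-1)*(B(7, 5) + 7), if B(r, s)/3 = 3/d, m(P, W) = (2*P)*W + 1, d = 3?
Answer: 6*sqrt(7) ≈ 15.875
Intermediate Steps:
m(P, W) = 1 + 2*P*W (m(P, W) = 2*P*W + 1 = 1 + 2*P*W)
B(r, s) = 3 (B(r, s) = 3*(3/3) = 3*(3*(1/3)) = 3*1 = 3)
H(A) = sqrt(A + (1 - 7*A)**2)/5 (H(A) = sqrt(A + (A + (1 + 2*A*(-4)))**2)/5 = sqrt(A + (A + (1 - 8*A))**2)/5 = sqrt(A + (1 - 7*A)**2)/5)
H(-1)*(B(7, 5) + 7) = (sqrt(-1 + (1 - 7*(-1))**2)/5)*(3 + 7) = (sqrt(-1 + (1 + 7)**2)/5)*10 = (sqrt(-1 + 8**2)/5)*10 = (sqrt(-1 + 64)/5)*10 = (sqrt(63)/5)*10 = ((3*sqrt(7))/5)*10 = (3*sqrt(7)/5)*10 = 6*sqrt(7)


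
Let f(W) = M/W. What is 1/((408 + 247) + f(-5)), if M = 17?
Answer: 5/3258 ≈ 0.0015347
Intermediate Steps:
f(W) = 17/W
1/((408 + 247) + f(-5)) = 1/((408 + 247) + 17/(-5)) = 1/(655 + 17*(-1/5)) = 1/(655 - 17/5) = 1/(3258/5) = 5/3258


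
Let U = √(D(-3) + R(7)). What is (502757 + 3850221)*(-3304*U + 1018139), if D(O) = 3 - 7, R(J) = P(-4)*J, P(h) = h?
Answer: 4431936667942 - 57528957248*I*√2 ≈ 4.4319e+12 - 8.1358e+10*I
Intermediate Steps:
R(J) = -4*J
D(O) = -4
U = 4*I*√2 (U = √(-4 - 4*7) = √(-4 - 28) = √(-32) = 4*I*√2 ≈ 5.6569*I)
(502757 + 3850221)*(-3304*U + 1018139) = (502757 + 3850221)*(-13216*I*√2 + 1018139) = 4352978*(-13216*I*√2 + 1018139) = 4352978*(1018139 - 13216*I*√2) = 4431936667942 - 57528957248*I*√2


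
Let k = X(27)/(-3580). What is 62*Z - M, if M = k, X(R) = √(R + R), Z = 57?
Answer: 3534 + 3*√6/3580 ≈ 3534.0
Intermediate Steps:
X(R) = √2*√R (X(R) = √(2*R) = √2*√R)
k = -3*√6/3580 (k = (√2*√27)/(-3580) = (√2*(3*√3))*(-1/3580) = (3*√6)*(-1/3580) = -3*√6/3580 ≈ -0.0020526)
M = -3*√6/3580 ≈ -0.0020526
62*Z - M = 62*57 - (-3)*√6/3580 = 3534 + 3*√6/3580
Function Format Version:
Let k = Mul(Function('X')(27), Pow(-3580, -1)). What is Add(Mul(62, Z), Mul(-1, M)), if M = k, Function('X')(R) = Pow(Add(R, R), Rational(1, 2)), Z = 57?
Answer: Add(3534, Mul(Rational(3, 3580), Pow(6, Rational(1, 2)))) ≈ 3534.0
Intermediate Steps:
Function('X')(R) = Mul(Pow(2, Rational(1, 2)), Pow(R, Rational(1, 2))) (Function('X')(R) = Pow(Mul(2, R), Rational(1, 2)) = Mul(Pow(2, Rational(1, 2)), Pow(R, Rational(1, 2))))
k = Mul(Rational(-3, 3580), Pow(6, Rational(1, 2))) (k = Mul(Mul(Pow(2, Rational(1, 2)), Pow(27, Rational(1, 2))), Pow(-3580, -1)) = Mul(Mul(Pow(2, Rational(1, 2)), Mul(3, Pow(3, Rational(1, 2)))), Rational(-1, 3580)) = Mul(Mul(3, Pow(6, Rational(1, 2))), Rational(-1, 3580)) = Mul(Rational(-3, 3580), Pow(6, Rational(1, 2))) ≈ -0.0020526)
M = Mul(Rational(-3, 3580), Pow(6, Rational(1, 2))) ≈ -0.0020526
Add(Mul(62, Z), Mul(-1, M)) = Add(Mul(62, 57), Mul(-1, Mul(Rational(-3, 3580), Pow(6, Rational(1, 2))))) = Add(3534, Mul(Rational(3, 3580), Pow(6, Rational(1, 2))))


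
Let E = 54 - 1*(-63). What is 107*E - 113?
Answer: 12406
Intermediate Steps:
E = 117 (E = 54 + 63 = 117)
107*E - 113 = 107*117 - 113 = 12519 - 113 = 12406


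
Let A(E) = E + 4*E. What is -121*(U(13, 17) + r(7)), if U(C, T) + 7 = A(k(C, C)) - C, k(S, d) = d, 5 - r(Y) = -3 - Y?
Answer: -7260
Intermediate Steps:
r(Y) = 8 + Y (r(Y) = 5 - (-3 - Y) = 5 + (3 + Y) = 8 + Y)
A(E) = 5*E
U(C, T) = -7 + 4*C (U(C, T) = -7 + (5*C - C) = -7 + 4*C)
-121*(U(13, 17) + r(7)) = -121*((-7 + 4*13) + (8 + 7)) = -121*((-7 + 52) + 15) = -121*(45 + 15) = -121*60 = -7260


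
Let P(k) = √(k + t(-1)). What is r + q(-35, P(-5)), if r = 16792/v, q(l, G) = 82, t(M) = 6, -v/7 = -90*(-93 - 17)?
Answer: 1416452/17325 ≈ 81.758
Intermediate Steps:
v = -69300 (v = -(-630)*(-93 - 17) = -(-630)*(-110) = -7*9900 = -69300)
P(k) = √(6 + k) (P(k) = √(k + 6) = √(6 + k))
r = -4198/17325 (r = 16792/(-69300) = 16792*(-1/69300) = -4198/17325 ≈ -0.24231)
r + q(-35, P(-5)) = -4198/17325 + 82 = 1416452/17325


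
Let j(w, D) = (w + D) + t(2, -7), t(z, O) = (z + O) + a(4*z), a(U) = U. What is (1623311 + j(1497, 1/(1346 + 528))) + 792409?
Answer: 4529870281/1874 ≈ 2.4172e+6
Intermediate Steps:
t(z, O) = O + 5*z (t(z, O) = (z + O) + 4*z = (O + z) + 4*z = O + 5*z)
j(w, D) = 3 + D + w (j(w, D) = (w + D) + (-7 + 5*2) = (D + w) + (-7 + 10) = (D + w) + 3 = 3 + D + w)
(1623311 + j(1497, 1/(1346 + 528))) + 792409 = (1623311 + (3 + 1/(1346 + 528) + 1497)) + 792409 = (1623311 + (3 + 1/1874 + 1497)) + 792409 = (1623311 + 2811001/1874) + 792409 = 3044895815/1874 + 792409 = 4529870281/1874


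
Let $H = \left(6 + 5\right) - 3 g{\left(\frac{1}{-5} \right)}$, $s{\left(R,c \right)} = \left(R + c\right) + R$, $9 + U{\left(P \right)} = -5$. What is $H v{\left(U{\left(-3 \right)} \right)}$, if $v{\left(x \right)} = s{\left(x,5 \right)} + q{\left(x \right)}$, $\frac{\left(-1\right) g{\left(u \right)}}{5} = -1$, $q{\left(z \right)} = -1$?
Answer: $96$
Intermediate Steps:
$U{\left(P \right)} = -14$ ($U{\left(P \right)} = -9 - 5 = -14$)
$s{\left(R,c \right)} = c + 2 R$
$g{\left(u \right)} = 5$ ($g{\left(u \right)} = \left(-5\right) \left(-1\right) = 5$)
$H = -4$ ($H = \left(6 + 5\right) - 15 = 11 - 15 = -4$)
$v{\left(x \right)} = 4 + 2 x$ ($v{\left(x \right)} = \left(5 + 2 x\right) - 1 = 4 + 2 x$)
$H v{\left(U{\left(-3 \right)} \right)} = - 4 \left(4 + 2 \left(-14\right)\right) = - 4 \left(4 - 28\right) = \left(-4\right) \left(-24\right) = 96$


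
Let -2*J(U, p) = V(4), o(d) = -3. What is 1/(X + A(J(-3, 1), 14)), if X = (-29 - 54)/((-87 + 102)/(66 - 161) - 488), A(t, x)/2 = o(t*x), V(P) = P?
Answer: -9275/54073 ≈ -0.17153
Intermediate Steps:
J(U, p) = -2 (J(U, p) = -½*4 = -2)
A(t, x) = -6 (A(t, x) = 2*(-3) = -6)
X = 1577/9275 (X = -83/(15/(-95) - 488) = -83/(15*(-1/95) - 488) = -83/(-3/19 - 488) = -83/(-9275/19) = -83*(-19/9275) = 1577/9275 ≈ 0.17003)
1/(X + A(J(-3, 1), 14)) = 1/(1577/9275 - 6) = 1/(-54073/9275) = -9275/54073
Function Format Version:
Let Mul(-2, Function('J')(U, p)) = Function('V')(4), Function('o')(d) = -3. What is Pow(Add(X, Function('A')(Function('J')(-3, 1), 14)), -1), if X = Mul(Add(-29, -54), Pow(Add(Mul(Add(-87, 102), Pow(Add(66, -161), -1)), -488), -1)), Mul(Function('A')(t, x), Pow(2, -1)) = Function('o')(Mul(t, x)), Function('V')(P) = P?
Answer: Rational(-9275, 54073) ≈ -0.17153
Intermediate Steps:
Function('J')(U, p) = -2 (Function('J')(U, p) = Mul(Rational(-1, 2), 4) = -2)
Function('A')(t, x) = -6 (Function('A')(t, x) = Mul(2, -3) = -6)
X = Rational(1577, 9275) (X = Mul(-83, Pow(Add(Mul(15, Pow(-95, -1)), -488), -1)) = Mul(-83, Pow(Add(Mul(15, Rational(-1, 95)), -488), -1)) = Mul(-83, Pow(Add(Rational(-3, 19), -488), -1)) = Mul(-83, Pow(Rational(-9275, 19), -1)) = Mul(-83, Rational(-19, 9275)) = Rational(1577, 9275) ≈ 0.17003)
Pow(Add(X, Function('A')(Function('J')(-3, 1), 14)), -1) = Pow(Add(Rational(1577, 9275), -6), -1) = Pow(Rational(-54073, 9275), -1) = Rational(-9275, 54073)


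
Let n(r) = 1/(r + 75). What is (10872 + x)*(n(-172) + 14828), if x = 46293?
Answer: 82221276975/97 ≈ 8.4764e+8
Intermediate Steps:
n(r) = 1/(75 + r)
(10872 + x)*(n(-172) + 14828) = (10872 + 46293)*(1/(75 - 172) + 14828) = 57165*(1/(-97) + 14828) = 57165*(-1/97 + 14828) = 57165*(1438315/97) = 82221276975/97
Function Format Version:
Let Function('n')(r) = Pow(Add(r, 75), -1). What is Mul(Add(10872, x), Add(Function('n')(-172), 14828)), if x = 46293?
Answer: Rational(82221276975, 97) ≈ 8.4764e+8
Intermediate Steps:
Function('n')(r) = Pow(Add(75, r), -1)
Mul(Add(10872, x), Add(Function('n')(-172), 14828)) = Mul(Add(10872, 46293), Add(Pow(Add(75, -172), -1), 14828)) = Mul(57165, Add(Pow(-97, -1), 14828)) = Mul(57165, Add(Rational(-1, 97), 14828)) = Mul(57165, Rational(1438315, 97)) = Rational(82221276975, 97)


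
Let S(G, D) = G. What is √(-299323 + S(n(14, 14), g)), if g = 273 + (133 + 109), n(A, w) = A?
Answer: I*√299309 ≈ 547.09*I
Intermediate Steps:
g = 515 (g = 273 + 242 = 515)
√(-299323 + S(n(14, 14), g)) = √(-299323 + 14) = √(-299309) = I*√299309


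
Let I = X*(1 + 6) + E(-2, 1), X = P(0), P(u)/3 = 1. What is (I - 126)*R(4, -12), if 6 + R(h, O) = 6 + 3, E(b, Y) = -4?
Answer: -327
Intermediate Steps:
P(u) = 3 (P(u) = 3*1 = 3)
R(h, O) = 3 (R(h, O) = -6 + (6 + 3) = -6 + 9 = 3)
X = 3
I = 17 (I = 3*(1 + 6) - 4 = 3*7 - 4 = 21 - 4 = 17)
(I - 126)*R(4, -12) = (17 - 126)*3 = -109*3 = -327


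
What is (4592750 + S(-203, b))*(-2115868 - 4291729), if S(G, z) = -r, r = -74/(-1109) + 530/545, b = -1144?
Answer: -3557344630365926610/120881 ≈ -2.9428e+13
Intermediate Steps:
r = 125620/120881 (r = -74*(-1/1109) + 530*(1/545) = 74/1109 + 106/109 = 125620/120881 ≈ 1.0392)
S(G, z) = -125620/120881 (S(G, z) = -1*125620/120881 = -125620/120881)
(4592750 + S(-203, b))*(-2115868 - 4291729) = (4592750 - 125620/120881)*(-2115868 - 4291729) = (555176087130/120881)*(-6407597) = -3557344630365926610/120881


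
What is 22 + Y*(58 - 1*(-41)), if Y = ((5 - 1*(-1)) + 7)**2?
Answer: 16753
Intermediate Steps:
Y = 169 (Y = ((5 + 1) + 7)**2 = (6 + 7)**2 = 13**2 = 169)
22 + Y*(58 - 1*(-41)) = 22 + 169*(58 - 1*(-41)) = 22 + 169*(58 + 41) = 22 + 169*99 = 22 + 16731 = 16753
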